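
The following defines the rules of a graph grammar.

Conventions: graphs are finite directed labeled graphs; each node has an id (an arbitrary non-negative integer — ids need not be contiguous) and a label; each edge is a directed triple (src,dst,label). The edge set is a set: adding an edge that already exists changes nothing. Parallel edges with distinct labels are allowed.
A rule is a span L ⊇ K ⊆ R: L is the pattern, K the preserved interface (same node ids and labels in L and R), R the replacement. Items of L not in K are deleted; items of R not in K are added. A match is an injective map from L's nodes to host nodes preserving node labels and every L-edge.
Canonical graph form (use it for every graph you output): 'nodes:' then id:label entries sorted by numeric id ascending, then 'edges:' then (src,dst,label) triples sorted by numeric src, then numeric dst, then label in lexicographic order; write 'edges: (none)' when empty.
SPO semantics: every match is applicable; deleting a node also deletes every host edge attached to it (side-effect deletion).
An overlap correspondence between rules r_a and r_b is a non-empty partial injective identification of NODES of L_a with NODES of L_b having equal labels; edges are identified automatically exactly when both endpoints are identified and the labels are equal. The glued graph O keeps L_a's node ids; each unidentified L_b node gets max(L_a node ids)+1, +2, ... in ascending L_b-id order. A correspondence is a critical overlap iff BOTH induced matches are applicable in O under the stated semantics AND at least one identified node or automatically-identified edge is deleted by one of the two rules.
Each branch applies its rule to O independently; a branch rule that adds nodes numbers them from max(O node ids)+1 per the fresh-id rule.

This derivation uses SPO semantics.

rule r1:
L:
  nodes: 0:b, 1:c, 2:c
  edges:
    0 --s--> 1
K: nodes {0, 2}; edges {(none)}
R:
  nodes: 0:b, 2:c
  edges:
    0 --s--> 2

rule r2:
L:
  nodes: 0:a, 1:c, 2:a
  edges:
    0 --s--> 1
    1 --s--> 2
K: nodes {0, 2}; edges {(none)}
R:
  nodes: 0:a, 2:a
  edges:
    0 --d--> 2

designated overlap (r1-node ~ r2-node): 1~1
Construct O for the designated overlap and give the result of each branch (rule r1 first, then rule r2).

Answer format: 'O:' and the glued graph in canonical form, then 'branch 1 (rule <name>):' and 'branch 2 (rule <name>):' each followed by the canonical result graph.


O:
nodes: 0:b, 1:c, 2:c, 3:a, 4:a
edges: (0,1,s); (1,4,s); (3,1,s)
branch 1 (rule r1):
nodes: 0:b, 2:c, 3:a, 4:a
edges: (0,2,s)
branch 2 (rule r2):
nodes: 0:b, 2:c, 3:a, 4:a
edges: (3,4,d)


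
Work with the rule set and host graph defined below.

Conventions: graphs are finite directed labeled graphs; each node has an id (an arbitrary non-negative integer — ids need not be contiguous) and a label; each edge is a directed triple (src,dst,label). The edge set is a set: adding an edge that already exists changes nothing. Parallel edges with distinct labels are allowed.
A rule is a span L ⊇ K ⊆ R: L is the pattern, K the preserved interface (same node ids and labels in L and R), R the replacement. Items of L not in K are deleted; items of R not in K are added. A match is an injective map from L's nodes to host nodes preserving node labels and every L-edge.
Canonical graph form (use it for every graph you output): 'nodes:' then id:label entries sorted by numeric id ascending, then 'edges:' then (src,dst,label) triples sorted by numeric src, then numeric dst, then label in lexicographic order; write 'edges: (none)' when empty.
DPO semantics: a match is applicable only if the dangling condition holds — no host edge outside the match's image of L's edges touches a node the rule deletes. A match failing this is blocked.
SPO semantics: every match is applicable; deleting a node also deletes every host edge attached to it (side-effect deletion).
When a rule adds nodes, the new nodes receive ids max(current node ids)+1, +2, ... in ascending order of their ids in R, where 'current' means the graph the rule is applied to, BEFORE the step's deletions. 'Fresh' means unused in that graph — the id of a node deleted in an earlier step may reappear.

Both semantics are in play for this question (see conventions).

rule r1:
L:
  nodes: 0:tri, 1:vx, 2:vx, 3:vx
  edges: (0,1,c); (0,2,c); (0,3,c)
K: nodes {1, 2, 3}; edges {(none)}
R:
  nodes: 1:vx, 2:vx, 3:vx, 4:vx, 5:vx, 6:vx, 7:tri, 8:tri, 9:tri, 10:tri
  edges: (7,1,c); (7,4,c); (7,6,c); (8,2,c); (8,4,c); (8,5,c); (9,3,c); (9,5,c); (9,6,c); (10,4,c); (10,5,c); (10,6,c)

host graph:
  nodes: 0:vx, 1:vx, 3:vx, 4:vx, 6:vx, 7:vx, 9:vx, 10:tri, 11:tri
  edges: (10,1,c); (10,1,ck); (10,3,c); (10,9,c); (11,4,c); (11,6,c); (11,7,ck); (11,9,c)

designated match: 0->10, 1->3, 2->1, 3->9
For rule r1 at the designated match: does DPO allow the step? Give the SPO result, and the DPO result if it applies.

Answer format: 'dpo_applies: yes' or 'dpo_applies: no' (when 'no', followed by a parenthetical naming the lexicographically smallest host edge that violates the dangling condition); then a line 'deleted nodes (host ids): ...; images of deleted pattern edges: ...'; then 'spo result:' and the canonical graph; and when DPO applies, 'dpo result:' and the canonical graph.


dpo_applies: no
(the rule deletes node 10, which keeps host edge (10,1,ck) outside the match image — the dangling condition fails, DPO blocks; SPO proceeds and side-deletes such edges)
deleted nodes (host ids): 10; images of deleted pattern edges: (10,1,c); (10,3,c); (10,9,c)
spo result:
nodes: 0:vx, 1:vx, 3:vx, 4:vx, 6:vx, 7:vx, 9:vx, 11:tri, 12:vx, 13:vx, 14:vx, 15:tri, 16:tri, 17:tri, 18:tri
edges: (11,4,c); (11,6,c); (11,7,ck); (11,9,c); (15,3,c); (15,12,c); (15,14,c); (16,1,c); (16,12,c); (16,13,c); (17,9,c); (17,13,c); (17,14,c); (18,12,c); (18,13,c); (18,14,c)


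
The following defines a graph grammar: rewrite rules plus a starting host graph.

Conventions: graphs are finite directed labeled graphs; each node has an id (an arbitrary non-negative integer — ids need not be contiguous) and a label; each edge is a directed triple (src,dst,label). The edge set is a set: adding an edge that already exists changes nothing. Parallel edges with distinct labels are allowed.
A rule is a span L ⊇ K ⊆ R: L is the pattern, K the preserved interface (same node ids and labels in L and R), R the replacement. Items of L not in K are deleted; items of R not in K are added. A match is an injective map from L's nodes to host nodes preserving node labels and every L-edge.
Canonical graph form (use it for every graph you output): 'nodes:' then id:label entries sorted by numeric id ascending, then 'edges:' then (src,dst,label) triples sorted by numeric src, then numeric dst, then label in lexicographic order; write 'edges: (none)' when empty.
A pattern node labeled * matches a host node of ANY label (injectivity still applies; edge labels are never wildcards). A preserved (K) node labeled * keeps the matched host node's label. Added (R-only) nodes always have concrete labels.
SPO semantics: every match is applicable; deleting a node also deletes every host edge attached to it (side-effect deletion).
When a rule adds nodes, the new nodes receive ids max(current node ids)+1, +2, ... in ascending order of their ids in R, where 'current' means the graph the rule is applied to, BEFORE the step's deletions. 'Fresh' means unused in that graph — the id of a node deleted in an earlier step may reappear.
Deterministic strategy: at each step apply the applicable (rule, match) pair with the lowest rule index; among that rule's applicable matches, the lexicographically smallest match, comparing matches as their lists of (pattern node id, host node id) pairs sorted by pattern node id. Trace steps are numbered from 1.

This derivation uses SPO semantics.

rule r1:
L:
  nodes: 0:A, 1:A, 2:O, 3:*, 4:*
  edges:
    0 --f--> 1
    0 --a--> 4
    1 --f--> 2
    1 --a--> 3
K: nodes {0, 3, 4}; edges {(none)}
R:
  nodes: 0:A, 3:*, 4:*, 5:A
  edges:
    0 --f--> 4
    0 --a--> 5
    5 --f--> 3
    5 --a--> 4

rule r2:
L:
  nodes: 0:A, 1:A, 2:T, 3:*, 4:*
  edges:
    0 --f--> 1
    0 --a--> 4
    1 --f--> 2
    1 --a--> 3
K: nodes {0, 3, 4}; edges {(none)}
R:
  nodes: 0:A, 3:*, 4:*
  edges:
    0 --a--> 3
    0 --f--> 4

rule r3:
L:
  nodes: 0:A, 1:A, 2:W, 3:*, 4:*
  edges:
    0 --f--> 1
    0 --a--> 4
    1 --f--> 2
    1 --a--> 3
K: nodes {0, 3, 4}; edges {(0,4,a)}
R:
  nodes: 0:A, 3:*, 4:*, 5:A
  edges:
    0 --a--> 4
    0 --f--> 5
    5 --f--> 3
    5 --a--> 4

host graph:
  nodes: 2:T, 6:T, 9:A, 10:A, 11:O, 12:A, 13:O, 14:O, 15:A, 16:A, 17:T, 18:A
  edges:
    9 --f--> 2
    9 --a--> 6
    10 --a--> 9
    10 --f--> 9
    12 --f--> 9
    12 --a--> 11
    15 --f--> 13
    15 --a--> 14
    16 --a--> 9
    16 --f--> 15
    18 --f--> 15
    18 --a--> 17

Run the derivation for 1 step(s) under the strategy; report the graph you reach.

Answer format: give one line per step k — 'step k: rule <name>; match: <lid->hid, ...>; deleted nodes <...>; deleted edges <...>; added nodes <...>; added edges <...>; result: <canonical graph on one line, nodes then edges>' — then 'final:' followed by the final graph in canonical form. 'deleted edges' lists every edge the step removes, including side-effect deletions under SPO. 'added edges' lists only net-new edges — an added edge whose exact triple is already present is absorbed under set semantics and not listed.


step 1: rule r1; match: 0->16, 1->15, 2->13, 3->14, 4->9; deleted nodes 13, 15; deleted edges (15,13,f); (15,14,a); (16,9,a); (16,15,f); (18,15,f); added nodes 19; added edges (16,9,f); (16,19,a); (19,9,a); (19,14,f); result: nodes: 2:T, 6:T, 9:A, 10:A, 11:O, 12:A, 14:O, 16:A, 17:T, 18:A, 19:A edges: (9,2,f); (9,6,a); (10,9,a); (10,9,f); (12,9,f); (12,11,a); (16,9,f); (16,19,a); (18,17,a); (19,9,a); (19,14,f)
final:
nodes: 2:T, 6:T, 9:A, 10:A, 11:O, 12:A, 14:O, 16:A, 17:T, 18:A, 19:A
edges: (9,2,f); (9,6,a); (10,9,a); (10,9,f); (12,9,f); (12,11,a); (16,9,f); (16,19,a); (18,17,a); (19,9,a); (19,14,f)


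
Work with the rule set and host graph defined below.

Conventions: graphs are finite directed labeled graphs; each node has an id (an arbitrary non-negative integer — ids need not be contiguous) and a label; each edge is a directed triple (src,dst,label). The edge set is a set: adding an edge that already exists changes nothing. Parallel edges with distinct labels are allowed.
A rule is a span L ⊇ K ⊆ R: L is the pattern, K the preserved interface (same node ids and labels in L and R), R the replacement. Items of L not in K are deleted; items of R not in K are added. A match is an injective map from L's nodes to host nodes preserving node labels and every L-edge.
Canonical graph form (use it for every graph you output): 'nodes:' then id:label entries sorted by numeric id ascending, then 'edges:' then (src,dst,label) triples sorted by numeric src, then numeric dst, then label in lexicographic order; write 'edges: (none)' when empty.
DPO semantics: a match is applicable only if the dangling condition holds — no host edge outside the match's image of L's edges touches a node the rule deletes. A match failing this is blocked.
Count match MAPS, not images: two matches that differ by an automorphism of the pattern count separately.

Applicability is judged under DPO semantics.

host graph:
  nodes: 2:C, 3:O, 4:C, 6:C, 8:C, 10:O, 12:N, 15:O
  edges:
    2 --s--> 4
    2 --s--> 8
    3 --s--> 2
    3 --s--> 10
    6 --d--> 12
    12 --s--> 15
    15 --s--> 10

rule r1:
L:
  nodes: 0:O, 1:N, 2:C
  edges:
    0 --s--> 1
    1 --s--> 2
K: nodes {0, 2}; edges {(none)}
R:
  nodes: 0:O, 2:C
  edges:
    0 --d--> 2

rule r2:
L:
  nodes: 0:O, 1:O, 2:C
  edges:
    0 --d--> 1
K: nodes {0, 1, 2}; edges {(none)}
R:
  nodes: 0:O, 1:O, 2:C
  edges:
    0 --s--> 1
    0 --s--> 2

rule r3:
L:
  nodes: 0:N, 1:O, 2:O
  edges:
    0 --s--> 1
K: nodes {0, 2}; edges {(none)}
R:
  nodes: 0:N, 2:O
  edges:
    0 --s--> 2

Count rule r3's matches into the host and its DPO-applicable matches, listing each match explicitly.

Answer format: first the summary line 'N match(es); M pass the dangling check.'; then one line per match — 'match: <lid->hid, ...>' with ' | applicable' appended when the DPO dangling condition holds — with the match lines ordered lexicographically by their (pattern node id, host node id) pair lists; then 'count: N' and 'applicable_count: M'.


2 match(es); 0 pass the dangling check.
match: 0->12, 1->15, 2->3
match: 0->12, 1->15, 2->10
count: 2
applicable_count: 0


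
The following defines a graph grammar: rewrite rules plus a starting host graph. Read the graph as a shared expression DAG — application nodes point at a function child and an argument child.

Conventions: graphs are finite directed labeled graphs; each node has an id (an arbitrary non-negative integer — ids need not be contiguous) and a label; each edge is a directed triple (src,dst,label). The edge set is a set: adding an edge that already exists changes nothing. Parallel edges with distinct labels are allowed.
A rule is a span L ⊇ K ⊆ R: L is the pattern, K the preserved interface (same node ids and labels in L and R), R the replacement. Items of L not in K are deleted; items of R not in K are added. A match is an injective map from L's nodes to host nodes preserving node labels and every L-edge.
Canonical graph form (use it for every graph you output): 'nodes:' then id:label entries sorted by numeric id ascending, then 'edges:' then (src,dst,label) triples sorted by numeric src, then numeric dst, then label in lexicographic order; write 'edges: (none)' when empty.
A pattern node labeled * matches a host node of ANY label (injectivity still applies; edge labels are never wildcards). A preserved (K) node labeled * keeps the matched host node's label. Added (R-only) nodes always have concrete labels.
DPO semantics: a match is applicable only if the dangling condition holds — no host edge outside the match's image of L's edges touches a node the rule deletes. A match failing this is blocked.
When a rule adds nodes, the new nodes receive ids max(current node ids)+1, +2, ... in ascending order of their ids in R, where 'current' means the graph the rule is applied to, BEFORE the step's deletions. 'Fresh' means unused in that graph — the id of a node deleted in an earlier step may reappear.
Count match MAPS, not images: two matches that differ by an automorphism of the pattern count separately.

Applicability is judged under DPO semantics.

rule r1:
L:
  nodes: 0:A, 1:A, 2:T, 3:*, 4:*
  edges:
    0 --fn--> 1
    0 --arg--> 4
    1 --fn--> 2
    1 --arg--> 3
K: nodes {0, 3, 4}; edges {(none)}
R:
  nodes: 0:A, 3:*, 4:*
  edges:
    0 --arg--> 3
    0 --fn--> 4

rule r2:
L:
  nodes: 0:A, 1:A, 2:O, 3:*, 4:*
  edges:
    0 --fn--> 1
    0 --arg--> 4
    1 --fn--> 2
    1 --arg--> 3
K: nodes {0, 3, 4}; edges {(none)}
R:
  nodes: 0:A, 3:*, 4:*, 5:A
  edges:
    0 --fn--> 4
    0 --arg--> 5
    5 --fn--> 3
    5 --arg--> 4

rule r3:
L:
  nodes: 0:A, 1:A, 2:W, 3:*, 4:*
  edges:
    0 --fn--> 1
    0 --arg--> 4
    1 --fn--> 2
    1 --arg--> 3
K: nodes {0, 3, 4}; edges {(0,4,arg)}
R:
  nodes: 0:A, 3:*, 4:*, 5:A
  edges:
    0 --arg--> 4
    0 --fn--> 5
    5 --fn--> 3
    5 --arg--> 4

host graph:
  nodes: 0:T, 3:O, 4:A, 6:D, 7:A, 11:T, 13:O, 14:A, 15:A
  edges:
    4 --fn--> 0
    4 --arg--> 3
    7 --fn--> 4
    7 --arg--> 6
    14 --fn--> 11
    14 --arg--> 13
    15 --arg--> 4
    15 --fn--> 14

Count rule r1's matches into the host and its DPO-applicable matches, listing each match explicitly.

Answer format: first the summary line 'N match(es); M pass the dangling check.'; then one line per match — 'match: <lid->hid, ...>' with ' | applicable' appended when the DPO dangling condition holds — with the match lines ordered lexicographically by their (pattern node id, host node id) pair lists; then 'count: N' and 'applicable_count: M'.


2 match(es); 1 pass the dangling check.
match: 0->7, 1->4, 2->0, 3->3, 4->6
match: 0->15, 1->14, 2->11, 3->13, 4->4 | applicable
count: 2
applicable_count: 1


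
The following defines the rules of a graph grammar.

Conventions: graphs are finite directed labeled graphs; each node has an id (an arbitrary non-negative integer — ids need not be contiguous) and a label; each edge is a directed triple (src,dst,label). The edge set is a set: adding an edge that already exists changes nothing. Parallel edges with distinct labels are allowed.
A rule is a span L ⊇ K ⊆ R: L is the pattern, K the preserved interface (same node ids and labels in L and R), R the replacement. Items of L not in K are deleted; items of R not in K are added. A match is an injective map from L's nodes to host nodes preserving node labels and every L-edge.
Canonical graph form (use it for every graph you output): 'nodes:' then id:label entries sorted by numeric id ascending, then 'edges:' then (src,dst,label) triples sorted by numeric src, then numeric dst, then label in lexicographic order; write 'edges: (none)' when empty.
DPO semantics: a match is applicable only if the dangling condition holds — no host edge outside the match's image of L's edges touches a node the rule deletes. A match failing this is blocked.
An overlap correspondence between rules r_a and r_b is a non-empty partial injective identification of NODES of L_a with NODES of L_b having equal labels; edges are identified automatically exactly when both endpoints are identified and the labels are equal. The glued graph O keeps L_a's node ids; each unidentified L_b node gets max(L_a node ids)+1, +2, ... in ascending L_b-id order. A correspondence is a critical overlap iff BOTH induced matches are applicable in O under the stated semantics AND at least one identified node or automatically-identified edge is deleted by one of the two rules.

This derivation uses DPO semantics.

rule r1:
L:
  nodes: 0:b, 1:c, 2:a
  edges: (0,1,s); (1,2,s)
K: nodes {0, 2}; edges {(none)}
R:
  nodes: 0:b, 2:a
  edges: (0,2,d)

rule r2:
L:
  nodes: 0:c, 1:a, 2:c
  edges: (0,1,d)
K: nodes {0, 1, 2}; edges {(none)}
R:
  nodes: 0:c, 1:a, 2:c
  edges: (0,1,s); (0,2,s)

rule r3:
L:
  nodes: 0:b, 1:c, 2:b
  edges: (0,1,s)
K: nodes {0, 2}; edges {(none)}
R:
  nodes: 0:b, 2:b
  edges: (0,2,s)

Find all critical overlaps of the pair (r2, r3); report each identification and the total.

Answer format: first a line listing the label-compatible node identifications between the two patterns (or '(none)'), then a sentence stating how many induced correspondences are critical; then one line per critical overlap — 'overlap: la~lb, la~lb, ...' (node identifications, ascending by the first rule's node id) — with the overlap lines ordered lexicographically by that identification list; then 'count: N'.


label-compatible node identifications between L(r2) and L(r3): 0~1, 2~1
1 of the induced correspondences is a critical overlap of r2 and r3.
overlap: 2~1
count: 1


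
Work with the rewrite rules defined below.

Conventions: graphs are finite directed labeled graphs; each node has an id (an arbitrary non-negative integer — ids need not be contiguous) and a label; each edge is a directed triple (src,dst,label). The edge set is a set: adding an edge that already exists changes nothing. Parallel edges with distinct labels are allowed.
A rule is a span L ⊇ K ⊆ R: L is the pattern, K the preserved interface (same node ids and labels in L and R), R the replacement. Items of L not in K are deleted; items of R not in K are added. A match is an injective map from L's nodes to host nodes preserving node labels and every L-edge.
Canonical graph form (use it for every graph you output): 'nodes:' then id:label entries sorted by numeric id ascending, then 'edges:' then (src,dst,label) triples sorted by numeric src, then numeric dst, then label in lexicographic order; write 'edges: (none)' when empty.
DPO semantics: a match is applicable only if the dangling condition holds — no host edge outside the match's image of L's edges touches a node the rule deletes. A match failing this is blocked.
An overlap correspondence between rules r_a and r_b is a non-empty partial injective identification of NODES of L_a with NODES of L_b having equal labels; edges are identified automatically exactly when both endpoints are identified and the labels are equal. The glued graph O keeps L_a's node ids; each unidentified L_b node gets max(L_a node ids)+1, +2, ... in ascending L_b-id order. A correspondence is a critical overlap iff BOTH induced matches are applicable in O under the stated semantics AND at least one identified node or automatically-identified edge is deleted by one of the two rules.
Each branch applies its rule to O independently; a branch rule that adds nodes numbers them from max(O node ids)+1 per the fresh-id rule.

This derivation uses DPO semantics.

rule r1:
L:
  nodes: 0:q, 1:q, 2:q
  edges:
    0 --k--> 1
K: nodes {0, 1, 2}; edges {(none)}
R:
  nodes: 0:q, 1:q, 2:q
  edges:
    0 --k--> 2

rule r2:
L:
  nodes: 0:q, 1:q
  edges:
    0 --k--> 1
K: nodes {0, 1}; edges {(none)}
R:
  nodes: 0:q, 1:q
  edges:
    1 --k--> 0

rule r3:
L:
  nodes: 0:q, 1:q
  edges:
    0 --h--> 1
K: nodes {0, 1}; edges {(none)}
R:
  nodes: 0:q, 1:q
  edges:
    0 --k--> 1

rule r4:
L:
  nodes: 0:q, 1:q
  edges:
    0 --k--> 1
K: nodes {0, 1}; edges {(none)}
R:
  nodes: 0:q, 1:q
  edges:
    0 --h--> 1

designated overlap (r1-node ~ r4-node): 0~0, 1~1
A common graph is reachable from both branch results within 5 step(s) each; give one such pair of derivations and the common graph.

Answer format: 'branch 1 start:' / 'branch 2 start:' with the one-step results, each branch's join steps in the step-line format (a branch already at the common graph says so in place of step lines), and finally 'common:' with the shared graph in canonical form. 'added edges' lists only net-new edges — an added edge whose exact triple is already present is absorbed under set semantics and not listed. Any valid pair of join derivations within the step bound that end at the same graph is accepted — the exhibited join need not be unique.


branch 1 start:
nodes: 0:q, 1:q, 2:q
edges: (0,2,k)
branch 2 start:
nodes: 0:q, 1:q, 2:q
edges: (0,1,h)
branch 1 step 1: rule r1; match: 0->0, 1->2, 2->1; deleted nodes (none); deleted edges (0,2,k); added nodes (none); added edges (0,1,k); result: nodes: 0:q, 1:q, 2:q edges: (0,1,k)
branch 2 step 1: rule r3; match: 0->0, 1->1; deleted nodes (none); deleted edges (0,1,h); added nodes (none); added edges (0,1,k); result: nodes: 0:q, 1:q, 2:q edges: (0,1,k)
common:
nodes: 0:q, 1:q, 2:q
edges: (0,1,k)


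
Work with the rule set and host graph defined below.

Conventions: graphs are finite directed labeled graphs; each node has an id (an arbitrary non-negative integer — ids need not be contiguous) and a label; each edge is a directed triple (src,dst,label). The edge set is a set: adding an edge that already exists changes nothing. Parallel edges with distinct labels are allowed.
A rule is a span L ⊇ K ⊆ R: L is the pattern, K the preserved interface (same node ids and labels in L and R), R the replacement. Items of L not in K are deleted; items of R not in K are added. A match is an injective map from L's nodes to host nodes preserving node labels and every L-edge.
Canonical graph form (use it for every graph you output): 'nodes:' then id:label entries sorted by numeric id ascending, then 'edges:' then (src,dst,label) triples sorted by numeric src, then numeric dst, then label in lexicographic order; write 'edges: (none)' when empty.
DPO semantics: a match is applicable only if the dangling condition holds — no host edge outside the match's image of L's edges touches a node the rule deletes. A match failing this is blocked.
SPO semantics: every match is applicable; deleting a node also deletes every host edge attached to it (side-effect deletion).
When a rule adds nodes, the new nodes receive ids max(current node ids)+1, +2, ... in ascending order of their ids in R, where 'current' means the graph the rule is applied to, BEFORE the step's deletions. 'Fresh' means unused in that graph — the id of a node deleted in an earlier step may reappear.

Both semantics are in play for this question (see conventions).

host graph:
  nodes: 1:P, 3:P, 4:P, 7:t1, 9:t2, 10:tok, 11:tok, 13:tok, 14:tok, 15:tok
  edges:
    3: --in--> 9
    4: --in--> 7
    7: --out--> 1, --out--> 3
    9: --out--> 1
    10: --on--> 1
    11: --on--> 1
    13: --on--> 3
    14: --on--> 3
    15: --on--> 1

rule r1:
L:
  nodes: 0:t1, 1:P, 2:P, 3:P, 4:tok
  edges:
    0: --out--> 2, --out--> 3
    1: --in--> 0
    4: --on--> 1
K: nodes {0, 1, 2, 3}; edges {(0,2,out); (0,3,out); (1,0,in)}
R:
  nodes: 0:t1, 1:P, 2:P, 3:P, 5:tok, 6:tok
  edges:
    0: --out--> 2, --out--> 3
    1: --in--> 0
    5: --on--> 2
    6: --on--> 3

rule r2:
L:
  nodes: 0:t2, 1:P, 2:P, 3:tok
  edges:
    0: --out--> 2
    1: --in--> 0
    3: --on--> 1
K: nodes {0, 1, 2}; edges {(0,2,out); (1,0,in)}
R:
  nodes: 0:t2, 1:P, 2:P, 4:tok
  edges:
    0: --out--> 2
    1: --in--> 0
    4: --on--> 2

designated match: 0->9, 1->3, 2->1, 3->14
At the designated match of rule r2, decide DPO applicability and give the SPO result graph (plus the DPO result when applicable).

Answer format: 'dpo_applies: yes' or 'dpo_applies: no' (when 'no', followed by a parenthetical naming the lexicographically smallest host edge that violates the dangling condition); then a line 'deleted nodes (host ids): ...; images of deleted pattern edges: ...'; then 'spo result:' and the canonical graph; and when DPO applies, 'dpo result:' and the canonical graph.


dpo_applies: yes
deleted nodes (host ids): 14; images of deleted pattern edges: (14,3,on)
spo result:
nodes: 1:P, 3:P, 4:P, 7:t1, 9:t2, 10:tok, 11:tok, 13:tok, 15:tok, 16:tok
edges: (3,9,in); (4,7,in); (7,1,out); (7,3,out); (9,1,out); (10,1,on); (11,1,on); (13,3,on); (15,1,on); (16,1,on)
dpo result:
nodes: 1:P, 3:P, 4:P, 7:t1, 9:t2, 10:tok, 11:tok, 13:tok, 15:tok, 16:tok
edges: (3,9,in); (4,7,in); (7,1,out); (7,3,out); (9,1,out); (10,1,on); (11,1,on); (13,3,on); (15,1,on); (16,1,on)


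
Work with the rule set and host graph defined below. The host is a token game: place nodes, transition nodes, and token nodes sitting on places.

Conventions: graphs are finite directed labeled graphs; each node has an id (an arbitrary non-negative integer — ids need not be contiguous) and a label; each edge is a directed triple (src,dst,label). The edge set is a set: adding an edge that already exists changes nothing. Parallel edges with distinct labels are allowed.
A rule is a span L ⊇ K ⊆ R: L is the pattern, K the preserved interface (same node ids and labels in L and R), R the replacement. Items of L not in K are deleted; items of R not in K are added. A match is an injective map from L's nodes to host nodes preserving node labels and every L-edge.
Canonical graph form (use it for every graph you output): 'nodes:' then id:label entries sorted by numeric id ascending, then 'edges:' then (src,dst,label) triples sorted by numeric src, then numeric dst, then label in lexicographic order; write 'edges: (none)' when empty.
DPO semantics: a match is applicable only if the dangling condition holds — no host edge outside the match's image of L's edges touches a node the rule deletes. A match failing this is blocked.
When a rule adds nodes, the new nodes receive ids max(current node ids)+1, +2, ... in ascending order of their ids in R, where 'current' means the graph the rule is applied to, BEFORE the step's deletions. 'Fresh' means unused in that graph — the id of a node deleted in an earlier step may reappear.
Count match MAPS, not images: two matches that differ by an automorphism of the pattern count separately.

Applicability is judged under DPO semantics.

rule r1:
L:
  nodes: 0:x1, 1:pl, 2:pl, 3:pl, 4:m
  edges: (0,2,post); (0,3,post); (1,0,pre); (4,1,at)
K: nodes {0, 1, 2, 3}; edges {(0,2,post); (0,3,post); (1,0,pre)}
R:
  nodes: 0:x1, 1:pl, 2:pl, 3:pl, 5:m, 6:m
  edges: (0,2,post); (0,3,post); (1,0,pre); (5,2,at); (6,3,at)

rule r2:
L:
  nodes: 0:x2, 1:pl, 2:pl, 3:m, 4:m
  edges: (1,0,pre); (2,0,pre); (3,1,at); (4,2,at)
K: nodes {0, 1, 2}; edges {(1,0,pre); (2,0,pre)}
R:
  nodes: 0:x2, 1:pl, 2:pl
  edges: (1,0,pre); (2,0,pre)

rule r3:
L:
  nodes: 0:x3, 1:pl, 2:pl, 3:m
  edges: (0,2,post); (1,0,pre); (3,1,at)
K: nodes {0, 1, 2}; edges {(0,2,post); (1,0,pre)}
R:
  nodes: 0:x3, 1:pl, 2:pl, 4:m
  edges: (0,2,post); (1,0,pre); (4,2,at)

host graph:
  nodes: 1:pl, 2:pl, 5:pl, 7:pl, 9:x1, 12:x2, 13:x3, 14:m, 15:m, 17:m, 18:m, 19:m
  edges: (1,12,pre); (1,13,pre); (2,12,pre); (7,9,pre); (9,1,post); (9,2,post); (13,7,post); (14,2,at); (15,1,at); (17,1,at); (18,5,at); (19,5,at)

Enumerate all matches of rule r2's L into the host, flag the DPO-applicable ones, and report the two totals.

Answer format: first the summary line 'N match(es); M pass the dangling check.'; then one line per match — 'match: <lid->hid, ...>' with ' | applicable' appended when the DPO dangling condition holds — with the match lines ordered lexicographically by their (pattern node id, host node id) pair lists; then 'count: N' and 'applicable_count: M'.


4 match(es); 4 pass the dangling check.
match: 0->12, 1->1, 2->2, 3->15, 4->14 | applicable
match: 0->12, 1->1, 2->2, 3->17, 4->14 | applicable
match: 0->12, 1->2, 2->1, 3->14, 4->15 | applicable
match: 0->12, 1->2, 2->1, 3->14, 4->17 | applicable
count: 4
applicable_count: 4


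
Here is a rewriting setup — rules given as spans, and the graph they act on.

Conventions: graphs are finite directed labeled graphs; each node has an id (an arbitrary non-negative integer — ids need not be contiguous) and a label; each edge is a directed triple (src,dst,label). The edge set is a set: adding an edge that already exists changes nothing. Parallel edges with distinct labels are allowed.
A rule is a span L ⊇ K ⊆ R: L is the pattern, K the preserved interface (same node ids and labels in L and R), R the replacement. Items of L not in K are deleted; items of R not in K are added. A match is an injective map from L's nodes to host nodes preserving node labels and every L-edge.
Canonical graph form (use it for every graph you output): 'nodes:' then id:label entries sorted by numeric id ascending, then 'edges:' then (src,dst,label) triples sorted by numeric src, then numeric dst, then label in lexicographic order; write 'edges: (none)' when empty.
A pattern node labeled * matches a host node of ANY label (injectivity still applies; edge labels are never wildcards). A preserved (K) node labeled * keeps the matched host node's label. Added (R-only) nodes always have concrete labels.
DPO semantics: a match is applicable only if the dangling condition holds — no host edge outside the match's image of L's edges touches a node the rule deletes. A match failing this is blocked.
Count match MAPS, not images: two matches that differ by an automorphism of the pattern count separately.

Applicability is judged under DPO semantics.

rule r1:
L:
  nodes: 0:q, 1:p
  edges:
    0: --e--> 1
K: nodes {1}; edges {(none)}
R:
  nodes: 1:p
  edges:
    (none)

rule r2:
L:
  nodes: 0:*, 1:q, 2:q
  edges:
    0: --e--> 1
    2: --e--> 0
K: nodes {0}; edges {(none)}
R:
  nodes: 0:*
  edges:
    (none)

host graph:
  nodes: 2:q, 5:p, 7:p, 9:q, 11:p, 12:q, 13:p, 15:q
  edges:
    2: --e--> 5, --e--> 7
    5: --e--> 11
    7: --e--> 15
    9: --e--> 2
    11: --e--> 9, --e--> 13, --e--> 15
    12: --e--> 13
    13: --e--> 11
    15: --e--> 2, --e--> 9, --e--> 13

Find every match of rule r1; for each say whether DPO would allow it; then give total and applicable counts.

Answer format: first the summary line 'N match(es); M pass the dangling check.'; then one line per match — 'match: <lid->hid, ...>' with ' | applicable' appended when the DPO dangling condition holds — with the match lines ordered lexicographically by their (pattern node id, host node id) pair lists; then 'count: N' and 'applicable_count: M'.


4 match(es); 1 pass the dangling check.
match: 0->2, 1->5
match: 0->2, 1->7
match: 0->12, 1->13 | applicable
match: 0->15, 1->13
count: 4
applicable_count: 1


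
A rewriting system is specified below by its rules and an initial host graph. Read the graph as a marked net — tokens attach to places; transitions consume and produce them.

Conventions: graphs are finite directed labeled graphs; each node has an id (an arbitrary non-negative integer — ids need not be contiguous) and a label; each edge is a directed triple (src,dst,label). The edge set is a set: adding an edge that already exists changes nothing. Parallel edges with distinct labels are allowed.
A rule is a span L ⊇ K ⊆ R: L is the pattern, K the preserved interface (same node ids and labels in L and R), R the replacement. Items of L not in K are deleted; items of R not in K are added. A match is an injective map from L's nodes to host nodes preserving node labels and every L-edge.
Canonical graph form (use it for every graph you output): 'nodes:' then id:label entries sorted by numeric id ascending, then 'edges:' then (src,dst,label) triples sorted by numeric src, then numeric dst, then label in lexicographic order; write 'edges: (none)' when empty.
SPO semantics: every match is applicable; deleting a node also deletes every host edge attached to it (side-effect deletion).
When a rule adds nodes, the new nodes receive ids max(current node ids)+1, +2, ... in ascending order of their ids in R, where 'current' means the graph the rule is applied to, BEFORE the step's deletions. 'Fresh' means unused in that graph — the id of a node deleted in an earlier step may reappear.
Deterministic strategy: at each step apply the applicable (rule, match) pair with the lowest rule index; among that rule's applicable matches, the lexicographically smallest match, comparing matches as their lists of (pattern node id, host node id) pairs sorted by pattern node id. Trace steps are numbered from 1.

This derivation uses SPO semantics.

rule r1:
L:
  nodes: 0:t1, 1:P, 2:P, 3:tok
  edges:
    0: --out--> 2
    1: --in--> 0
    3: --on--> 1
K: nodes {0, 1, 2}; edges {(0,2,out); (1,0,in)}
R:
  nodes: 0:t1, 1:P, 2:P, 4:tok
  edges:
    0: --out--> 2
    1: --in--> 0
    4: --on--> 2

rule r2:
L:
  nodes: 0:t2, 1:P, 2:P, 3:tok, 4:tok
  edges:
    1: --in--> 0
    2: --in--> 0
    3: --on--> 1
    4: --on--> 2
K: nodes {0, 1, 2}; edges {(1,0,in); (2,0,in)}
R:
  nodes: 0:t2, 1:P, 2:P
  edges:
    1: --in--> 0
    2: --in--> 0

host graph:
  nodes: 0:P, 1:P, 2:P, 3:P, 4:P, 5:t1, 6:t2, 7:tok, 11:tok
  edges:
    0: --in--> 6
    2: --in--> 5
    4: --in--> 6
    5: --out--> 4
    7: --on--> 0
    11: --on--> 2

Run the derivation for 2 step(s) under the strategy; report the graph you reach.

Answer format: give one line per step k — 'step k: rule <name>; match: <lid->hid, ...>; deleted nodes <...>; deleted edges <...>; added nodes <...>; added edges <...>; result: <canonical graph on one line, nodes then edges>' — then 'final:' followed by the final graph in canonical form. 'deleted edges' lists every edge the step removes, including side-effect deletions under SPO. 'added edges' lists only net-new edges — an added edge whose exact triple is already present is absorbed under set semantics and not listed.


step 1: rule r1; match: 0->5, 1->2, 2->4, 3->11; deleted nodes 11; deleted edges (11,2,on); added nodes 12; added edges (12,4,on); result: nodes: 0:P, 1:P, 2:P, 3:P, 4:P, 5:t1, 6:t2, 7:tok, 12:tok edges: (0,6,in); (2,5,in); (4,6,in); (5,4,out); (7,0,on); (12,4,on)
step 2: rule r2; match: 0->6, 1->0, 2->4, 3->7, 4->12; deleted nodes 7, 12; deleted edges (7,0,on); (12,4,on); added nodes (none); added edges (none); result: nodes: 0:P, 1:P, 2:P, 3:P, 4:P, 5:t1, 6:t2 edges: (0,6,in); (2,5,in); (4,6,in); (5,4,out)
final:
nodes: 0:P, 1:P, 2:P, 3:P, 4:P, 5:t1, 6:t2
edges: (0,6,in); (2,5,in); (4,6,in); (5,4,out)


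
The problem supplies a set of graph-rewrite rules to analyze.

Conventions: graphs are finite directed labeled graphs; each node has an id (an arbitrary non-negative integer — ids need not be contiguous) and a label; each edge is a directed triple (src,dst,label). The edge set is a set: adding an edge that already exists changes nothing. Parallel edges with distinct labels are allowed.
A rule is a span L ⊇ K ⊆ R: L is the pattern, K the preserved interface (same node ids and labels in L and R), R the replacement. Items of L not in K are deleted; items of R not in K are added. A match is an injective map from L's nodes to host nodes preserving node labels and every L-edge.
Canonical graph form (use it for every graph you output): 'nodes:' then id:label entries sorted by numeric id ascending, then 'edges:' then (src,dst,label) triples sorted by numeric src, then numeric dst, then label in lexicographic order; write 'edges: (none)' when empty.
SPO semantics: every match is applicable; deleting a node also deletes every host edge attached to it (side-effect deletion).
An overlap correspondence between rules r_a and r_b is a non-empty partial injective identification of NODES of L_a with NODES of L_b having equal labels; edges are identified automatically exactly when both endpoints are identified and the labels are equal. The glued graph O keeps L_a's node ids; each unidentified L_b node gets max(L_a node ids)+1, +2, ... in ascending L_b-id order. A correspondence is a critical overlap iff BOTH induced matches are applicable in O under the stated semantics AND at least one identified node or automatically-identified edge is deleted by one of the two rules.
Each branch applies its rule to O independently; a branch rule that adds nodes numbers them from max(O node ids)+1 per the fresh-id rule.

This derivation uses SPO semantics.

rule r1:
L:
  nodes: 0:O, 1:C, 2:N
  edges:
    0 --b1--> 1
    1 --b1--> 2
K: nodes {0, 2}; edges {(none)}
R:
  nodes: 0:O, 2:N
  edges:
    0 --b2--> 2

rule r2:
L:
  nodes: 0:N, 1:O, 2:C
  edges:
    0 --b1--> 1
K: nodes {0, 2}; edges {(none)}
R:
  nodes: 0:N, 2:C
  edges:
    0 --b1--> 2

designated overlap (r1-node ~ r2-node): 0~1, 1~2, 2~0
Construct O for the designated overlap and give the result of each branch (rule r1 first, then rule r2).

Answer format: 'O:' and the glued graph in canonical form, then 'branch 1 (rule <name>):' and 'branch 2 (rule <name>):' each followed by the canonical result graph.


O:
nodes: 0:O, 1:C, 2:N
edges: (0,1,b1); (1,2,b1); (2,0,b1)
branch 1 (rule r1):
nodes: 0:O, 2:N
edges: (0,2,b2); (2,0,b1)
branch 2 (rule r2):
nodes: 1:C, 2:N
edges: (1,2,b1); (2,1,b1)


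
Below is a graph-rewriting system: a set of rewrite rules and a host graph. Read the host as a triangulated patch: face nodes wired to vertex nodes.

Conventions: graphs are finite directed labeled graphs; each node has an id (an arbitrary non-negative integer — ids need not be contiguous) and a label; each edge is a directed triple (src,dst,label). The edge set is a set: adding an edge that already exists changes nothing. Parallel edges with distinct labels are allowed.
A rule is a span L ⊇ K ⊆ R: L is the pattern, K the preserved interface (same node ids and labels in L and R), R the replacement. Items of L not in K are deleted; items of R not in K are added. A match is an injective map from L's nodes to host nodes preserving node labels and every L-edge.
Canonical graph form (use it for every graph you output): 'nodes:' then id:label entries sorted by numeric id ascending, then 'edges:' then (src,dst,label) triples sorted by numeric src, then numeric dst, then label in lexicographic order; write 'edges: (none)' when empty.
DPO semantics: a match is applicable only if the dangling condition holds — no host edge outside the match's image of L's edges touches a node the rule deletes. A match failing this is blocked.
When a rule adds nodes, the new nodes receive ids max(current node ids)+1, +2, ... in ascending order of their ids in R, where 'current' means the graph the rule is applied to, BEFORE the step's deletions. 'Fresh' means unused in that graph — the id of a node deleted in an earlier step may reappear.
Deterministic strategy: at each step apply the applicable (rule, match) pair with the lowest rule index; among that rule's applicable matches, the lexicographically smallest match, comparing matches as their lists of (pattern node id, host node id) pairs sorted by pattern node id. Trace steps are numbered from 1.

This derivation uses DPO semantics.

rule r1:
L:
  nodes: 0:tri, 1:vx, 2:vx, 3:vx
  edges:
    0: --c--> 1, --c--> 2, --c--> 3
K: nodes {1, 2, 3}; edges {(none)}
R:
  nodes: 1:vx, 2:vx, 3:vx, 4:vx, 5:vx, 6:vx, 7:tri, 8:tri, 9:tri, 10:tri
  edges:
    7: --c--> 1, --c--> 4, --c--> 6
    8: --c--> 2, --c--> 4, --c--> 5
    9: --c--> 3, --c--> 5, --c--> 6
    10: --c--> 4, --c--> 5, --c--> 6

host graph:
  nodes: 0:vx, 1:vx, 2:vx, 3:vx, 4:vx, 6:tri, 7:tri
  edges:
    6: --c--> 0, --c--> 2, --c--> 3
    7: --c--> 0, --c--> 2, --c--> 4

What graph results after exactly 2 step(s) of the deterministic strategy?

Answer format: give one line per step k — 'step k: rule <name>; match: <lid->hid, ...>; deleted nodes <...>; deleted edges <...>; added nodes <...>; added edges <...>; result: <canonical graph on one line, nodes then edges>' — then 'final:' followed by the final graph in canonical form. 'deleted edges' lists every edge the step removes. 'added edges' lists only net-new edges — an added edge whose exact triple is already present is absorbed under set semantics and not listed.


step 1: rule r1; match: 0->6, 1->0, 2->2, 3->3; deleted nodes 6; deleted edges (6,0,c); (6,2,c); (6,3,c); added nodes 8, 9, 10, 11, 12, 13, 14; added edges (11,0,c); (11,8,c); (11,10,c); (12,2,c); (12,8,c); (12,9,c); (13,3,c); (13,9,c); (13,10,c); (14,8,c); (14,9,c); (14,10,c); result: nodes: 0:vx, 1:vx, 2:vx, 3:vx, 4:vx, 7:tri, 8:vx, 9:vx, 10:vx, 11:tri, 12:tri, 13:tri, 14:tri edges: (7,0,c); (7,2,c); (7,4,c); (11,0,c); (11,8,c); (11,10,c); (12,2,c); (12,8,c); (12,9,c); (13,3,c); (13,9,c); (13,10,c); (14,8,c); (14,9,c); (14,10,c)
step 2: rule r1; match: 0->7, 1->0, 2->2, 3->4; deleted nodes 7; deleted edges (7,0,c); (7,2,c); (7,4,c); added nodes 15, 16, 17, 18, 19, 20, 21; added edges (18,0,c); (18,15,c); (18,17,c); (19,2,c); (19,15,c); (19,16,c); (20,4,c); (20,16,c); (20,17,c); (21,15,c); (21,16,c); (21,17,c); result: nodes: 0:vx, 1:vx, 2:vx, 3:vx, 4:vx, 8:vx, 9:vx, 10:vx, 11:tri, 12:tri, 13:tri, 14:tri, 15:vx, 16:vx, 17:vx, 18:tri, 19:tri, 20:tri, 21:tri edges: (11,0,c); (11,8,c); (11,10,c); (12,2,c); (12,8,c); (12,9,c); (13,3,c); (13,9,c); (13,10,c); (14,8,c); (14,9,c); (14,10,c); (18,0,c); (18,15,c); (18,17,c); (19,2,c); (19,15,c); (19,16,c); (20,4,c); (20,16,c); (20,17,c); (21,15,c); (21,16,c); (21,17,c)
final:
nodes: 0:vx, 1:vx, 2:vx, 3:vx, 4:vx, 8:vx, 9:vx, 10:vx, 11:tri, 12:tri, 13:tri, 14:tri, 15:vx, 16:vx, 17:vx, 18:tri, 19:tri, 20:tri, 21:tri
edges: (11,0,c); (11,8,c); (11,10,c); (12,2,c); (12,8,c); (12,9,c); (13,3,c); (13,9,c); (13,10,c); (14,8,c); (14,9,c); (14,10,c); (18,0,c); (18,15,c); (18,17,c); (19,2,c); (19,15,c); (19,16,c); (20,4,c); (20,16,c); (20,17,c); (21,15,c); (21,16,c); (21,17,c)
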